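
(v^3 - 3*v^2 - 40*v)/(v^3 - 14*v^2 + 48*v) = (v + 5)/(v - 6)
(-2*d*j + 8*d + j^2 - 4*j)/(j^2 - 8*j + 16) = (-2*d + j)/(j - 4)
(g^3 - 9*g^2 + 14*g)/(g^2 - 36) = g*(g^2 - 9*g + 14)/(g^2 - 36)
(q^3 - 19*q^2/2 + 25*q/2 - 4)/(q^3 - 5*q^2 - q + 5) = (q^2 - 17*q/2 + 4)/(q^2 - 4*q - 5)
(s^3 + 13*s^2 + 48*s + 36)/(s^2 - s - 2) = (s^2 + 12*s + 36)/(s - 2)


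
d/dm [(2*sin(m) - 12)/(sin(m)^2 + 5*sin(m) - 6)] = 2*(12*sin(m) + cos(m)^2 + 23)*cos(m)/(sin(m)^2 + 5*sin(m) - 6)^2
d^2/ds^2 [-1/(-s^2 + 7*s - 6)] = 2*(-s^2 + 7*s + (2*s - 7)^2 - 6)/(s^2 - 7*s + 6)^3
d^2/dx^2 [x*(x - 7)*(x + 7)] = 6*x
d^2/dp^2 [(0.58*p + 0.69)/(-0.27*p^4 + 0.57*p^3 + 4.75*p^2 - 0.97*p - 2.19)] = (-0.507384*p^7 + 0.422172*p^6 + 6.518178*p^5 + 4.72779*p^4 - 50.568428*p^3 - 94.911948*p^2 - 22.293612*p - 13.189704)/(0.019683*p^12 - 0.124659*p^11 - 0.775656*p^10 + 4.413096*p^9 + 13.229055*p^8 - 47.122812*p^7 - 105.369553*p^6 + 103.065852*p^5 + 131.447535*p^4 - 67.831208*p^3 - 62.162712*p^2 + 13.956651*p + 10.503459)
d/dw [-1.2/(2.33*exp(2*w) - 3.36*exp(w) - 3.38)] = (5.592*exp(w) - 4.032)*exp(w)/(-2.33*exp(2*w) + 3.36*exp(w) + 3.38)^2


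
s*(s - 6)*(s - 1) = s^3 - 7*s^2 + 6*s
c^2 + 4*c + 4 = (c + 2)^2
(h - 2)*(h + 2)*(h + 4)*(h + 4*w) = h^4 + 4*h^3*w + 4*h^3 + 16*h^2*w - 4*h^2 - 16*h*w - 16*h - 64*w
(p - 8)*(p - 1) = p^2 - 9*p + 8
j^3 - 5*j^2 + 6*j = j*(j - 3)*(j - 2)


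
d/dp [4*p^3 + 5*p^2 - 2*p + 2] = 12*p^2 + 10*p - 2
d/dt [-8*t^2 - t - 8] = -16*t - 1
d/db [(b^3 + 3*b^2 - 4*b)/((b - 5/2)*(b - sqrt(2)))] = 2*(2*b*(b - sqrt(2))*(-b^2 - 3*b + 4) + b*(2*b - 5)*(-b^2 - 3*b + 4) + (b - sqrt(2))*(2*b - 5)*(3*b^2 + 6*b - 4))/((b - sqrt(2))^2*(2*b - 5)^2)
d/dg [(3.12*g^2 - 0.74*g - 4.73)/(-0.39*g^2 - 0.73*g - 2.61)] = (-2.5662*g^2 - 19.9758*g - 1.5215)/(0.1521*g^4 + 0.5694*g^3 + 2.5687*g^2 + 3.8106*g + 6.8121)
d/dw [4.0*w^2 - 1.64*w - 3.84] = 8.0*w - 1.64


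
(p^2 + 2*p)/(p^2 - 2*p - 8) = p/(p - 4)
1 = 1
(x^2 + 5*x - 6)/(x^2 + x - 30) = (x - 1)/(x - 5)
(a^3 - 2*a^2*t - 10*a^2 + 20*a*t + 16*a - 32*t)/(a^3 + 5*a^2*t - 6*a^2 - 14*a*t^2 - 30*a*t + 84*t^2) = (a^2 - 10*a + 16)/(a^2 + 7*a*t - 6*a - 42*t)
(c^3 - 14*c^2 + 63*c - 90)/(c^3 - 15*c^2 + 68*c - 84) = (c^2 - 8*c + 15)/(c^2 - 9*c + 14)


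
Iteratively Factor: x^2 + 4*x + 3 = (x + 1)*(x + 3)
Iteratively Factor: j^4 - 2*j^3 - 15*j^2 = (j)*(j^3 - 2*j^2 - 15*j) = j*(j + 3)*(j^2 - 5*j) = j*(j - 5)*(j + 3)*(j)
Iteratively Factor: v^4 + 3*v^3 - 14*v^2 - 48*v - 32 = (v + 1)*(v^3 + 2*v^2 - 16*v - 32) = (v + 1)*(v + 4)*(v^2 - 2*v - 8) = (v + 1)*(v + 2)*(v + 4)*(v - 4)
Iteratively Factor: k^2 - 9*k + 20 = (k - 4)*(k - 5)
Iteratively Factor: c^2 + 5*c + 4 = (c + 1)*(c + 4)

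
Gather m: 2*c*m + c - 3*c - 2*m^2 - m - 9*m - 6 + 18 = -2*c - 2*m^2 + m*(2*c - 10) + 12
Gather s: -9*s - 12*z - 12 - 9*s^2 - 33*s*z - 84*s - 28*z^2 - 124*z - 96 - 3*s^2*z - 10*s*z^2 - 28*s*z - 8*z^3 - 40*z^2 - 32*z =s^2*(-3*z - 9) + s*(-10*z^2 - 61*z - 93) - 8*z^3 - 68*z^2 - 168*z - 108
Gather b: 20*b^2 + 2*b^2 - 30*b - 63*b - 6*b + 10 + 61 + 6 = 22*b^2 - 99*b + 77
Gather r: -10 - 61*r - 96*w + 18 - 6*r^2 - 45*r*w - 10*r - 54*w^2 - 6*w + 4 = -6*r^2 + r*(-45*w - 71) - 54*w^2 - 102*w + 12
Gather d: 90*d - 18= 90*d - 18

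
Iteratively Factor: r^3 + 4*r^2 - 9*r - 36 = (r + 3)*(r^2 + r - 12) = (r - 3)*(r + 3)*(r + 4)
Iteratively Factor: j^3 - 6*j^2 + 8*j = (j - 4)*(j^2 - 2*j) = j*(j - 4)*(j - 2)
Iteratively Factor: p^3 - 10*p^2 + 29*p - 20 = (p - 5)*(p^2 - 5*p + 4) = (p - 5)*(p - 4)*(p - 1)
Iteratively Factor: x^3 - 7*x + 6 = (x - 1)*(x^2 + x - 6) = (x - 1)*(x + 3)*(x - 2)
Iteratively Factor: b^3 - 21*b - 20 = (b + 4)*(b^2 - 4*b - 5) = (b + 1)*(b + 4)*(b - 5)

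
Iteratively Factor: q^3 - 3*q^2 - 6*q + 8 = (q + 2)*(q^2 - 5*q + 4) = (q - 1)*(q + 2)*(q - 4)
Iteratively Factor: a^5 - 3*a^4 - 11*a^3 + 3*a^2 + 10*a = (a)*(a^4 - 3*a^3 - 11*a^2 + 3*a + 10) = a*(a + 2)*(a^3 - 5*a^2 - a + 5) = a*(a - 5)*(a + 2)*(a^2 - 1) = a*(a - 5)*(a + 1)*(a + 2)*(a - 1)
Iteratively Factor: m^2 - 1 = (m + 1)*(m - 1)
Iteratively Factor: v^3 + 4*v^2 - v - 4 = (v - 1)*(v^2 + 5*v + 4) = (v - 1)*(v + 1)*(v + 4)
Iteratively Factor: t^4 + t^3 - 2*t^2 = (t)*(t^3 + t^2 - 2*t) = t*(t - 1)*(t^2 + 2*t) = t^2*(t - 1)*(t + 2)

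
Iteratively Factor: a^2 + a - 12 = (a - 3)*(a + 4)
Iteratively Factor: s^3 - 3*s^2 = (s)*(s^2 - 3*s) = s*(s - 3)*(s)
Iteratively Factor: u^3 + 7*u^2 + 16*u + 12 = (u + 2)*(u^2 + 5*u + 6) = (u + 2)*(u + 3)*(u + 2)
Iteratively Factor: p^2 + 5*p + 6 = (p + 3)*(p + 2)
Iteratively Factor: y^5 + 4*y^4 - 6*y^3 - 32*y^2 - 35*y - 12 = (y + 1)*(y^4 + 3*y^3 - 9*y^2 - 23*y - 12) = (y - 3)*(y + 1)*(y^3 + 6*y^2 + 9*y + 4) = (y - 3)*(y + 1)^2*(y^2 + 5*y + 4) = (y - 3)*(y + 1)^3*(y + 4)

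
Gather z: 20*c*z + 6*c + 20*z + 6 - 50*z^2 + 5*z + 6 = 6*c - 50*z^2 + z*(20*c + 25) + 12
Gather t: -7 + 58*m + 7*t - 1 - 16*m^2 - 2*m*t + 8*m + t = -16*m^2 + 66*m + t*(8 - 2*m) - 8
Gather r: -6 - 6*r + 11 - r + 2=7 - 7*r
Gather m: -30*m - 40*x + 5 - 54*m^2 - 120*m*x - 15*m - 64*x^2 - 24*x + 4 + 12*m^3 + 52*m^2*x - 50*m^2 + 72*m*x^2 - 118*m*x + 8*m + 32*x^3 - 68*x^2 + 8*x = 12*m^3 + m^2*(52*x - 104) + m*(72*x^2 - 238*x - 37) + 32*x^3 - 132*x^2 - 56*x + 9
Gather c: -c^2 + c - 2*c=-c^2 - c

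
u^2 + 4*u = u*(u + 4)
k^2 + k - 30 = (k - 5)*(k + 6)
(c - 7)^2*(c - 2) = c^3 - 16*c^2 + 77*c - 98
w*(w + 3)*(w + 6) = w^3 + 9*w^2 + 18*w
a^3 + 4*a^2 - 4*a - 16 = (a - 2)*(a + 2)*(a + 4)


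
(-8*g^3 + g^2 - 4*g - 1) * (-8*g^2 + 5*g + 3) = 64*g^5 - 48*g^4 + 13*g^3 - 9*g^2 - 17*g - 3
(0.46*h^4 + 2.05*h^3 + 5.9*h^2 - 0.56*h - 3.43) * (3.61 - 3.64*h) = -1.6744*h^5 - 5.8014*h^4 - 14.0755*h^3 + 23.3374*h^2 + 10.4636*h - 12.3823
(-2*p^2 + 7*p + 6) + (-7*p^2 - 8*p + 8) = -9*p^2 - p + 14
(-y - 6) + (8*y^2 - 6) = 8*y^2 - y - 12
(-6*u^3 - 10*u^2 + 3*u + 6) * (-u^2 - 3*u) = 6*u^5 + 28*u^4 + 27*u^3 - 15*u^2 - 18*u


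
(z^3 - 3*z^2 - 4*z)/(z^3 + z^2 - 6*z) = (z^2 - 3*z - 4)/(z^2 + z - 6)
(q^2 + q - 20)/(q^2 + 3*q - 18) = (q^2 + q - 20)/(q^2 + 3*q - 18)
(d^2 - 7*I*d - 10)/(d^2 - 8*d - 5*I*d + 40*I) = (d - 2*I)/(d - 8)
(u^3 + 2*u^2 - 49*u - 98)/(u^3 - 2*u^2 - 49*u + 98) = (u + 2)/(u - 2)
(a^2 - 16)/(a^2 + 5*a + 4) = (a - 4)/(a + 1)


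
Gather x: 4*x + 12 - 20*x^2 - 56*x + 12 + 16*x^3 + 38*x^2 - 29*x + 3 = 16*x^3 + 18*x^2 - 81*x + 27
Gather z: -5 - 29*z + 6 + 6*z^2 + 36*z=6*z^2 + 7*z + 1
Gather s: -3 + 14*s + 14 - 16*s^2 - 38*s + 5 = -16*s^2 - 24*s + 16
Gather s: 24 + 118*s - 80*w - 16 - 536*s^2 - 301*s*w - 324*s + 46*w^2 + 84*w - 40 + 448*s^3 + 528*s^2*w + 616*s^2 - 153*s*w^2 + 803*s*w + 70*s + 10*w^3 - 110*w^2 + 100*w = 448*s^3 + s^2*(528*w + 80) + s*(-153*w^2 + 502*w - 136) + 10*w^3 - 64*w^2 + 104*w - 32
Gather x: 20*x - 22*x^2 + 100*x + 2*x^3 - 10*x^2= 2*x^3 - 32*x^2 + 120*x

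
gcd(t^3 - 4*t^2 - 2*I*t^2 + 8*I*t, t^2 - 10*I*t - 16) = t - 2*I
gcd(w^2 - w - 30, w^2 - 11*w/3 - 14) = w - 6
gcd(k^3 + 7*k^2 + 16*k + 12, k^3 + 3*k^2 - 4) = k^2 + 4*k + 4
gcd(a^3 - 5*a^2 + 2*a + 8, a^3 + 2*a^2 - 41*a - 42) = a + 1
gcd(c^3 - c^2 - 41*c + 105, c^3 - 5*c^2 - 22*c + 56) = 1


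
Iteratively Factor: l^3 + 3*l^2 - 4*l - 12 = (l + 3)*(l^2 - 4) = (l + 2)*(l + 3)*(l - 2)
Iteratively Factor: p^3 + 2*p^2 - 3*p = (p + 3)*(p^2 - p) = (p - 1)*(p + 3)*(p)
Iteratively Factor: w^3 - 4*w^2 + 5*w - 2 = (w - 1)*(w^2 - 3*w + 2) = (w - 2)*(w - 1)*(w - 1)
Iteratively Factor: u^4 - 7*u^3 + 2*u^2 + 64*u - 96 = (u - 4)*(u^3 - 3*u^2 - 10*u + 24) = (u - 4)*(u - 2)*(u^2 - u - 12) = (u - 4)^2*(u - 2)*(u + 3)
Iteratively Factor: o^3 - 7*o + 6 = (o + 3)*(o^2 - 3*o + 2) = (o - 1)*(o + 3)*(o - 2)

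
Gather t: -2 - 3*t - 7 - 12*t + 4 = -15*t - 5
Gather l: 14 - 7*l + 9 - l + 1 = 24 - 8*l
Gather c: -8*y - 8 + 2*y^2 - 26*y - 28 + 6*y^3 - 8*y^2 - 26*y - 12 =6*y^3 - 6*y^2 - 60*y - 48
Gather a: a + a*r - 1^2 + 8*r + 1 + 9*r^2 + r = a*(r + 1) + 9*r^2 + 9*r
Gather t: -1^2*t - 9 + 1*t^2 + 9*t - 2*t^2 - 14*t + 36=-t^2 - 6*t + 27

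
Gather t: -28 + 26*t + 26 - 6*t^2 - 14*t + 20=-6*t^2 + 12*t + 18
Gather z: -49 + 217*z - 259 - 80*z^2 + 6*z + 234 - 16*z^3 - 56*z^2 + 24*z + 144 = -16*z^3 - 136*z^2 + 247*z + 70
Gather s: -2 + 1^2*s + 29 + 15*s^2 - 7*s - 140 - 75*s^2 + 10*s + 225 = -60*s^2 + 4*s + 112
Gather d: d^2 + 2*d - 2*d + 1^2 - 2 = d^2 - 1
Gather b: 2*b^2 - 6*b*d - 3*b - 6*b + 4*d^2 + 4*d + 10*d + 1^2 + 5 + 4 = 2*b^2 + b*(-6*d - 9) + 4*d^2 + 14*d + 10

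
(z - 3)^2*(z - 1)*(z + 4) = z^4 - 3*z^3 - 13*z^2 + 51*z - 36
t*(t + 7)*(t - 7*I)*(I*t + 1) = I*t^4 + 8*t^3 + 7*I*t^3 + 56*t^2 - 7*I*t^2 - 49*I*t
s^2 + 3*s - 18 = (s - 3)*(s + 6)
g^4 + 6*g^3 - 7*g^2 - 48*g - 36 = (g - 3)*(g + 1)*(g + 2)*(g + 6)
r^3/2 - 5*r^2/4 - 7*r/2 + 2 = (r/2 + 1)*(r - 4)*(r - 1/2)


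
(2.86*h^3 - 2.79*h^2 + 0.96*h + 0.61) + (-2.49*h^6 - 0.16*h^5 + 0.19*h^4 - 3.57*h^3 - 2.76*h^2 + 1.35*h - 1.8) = -2.49*h^6 - 0.16*h^5 + 0.19*h^4 - 0.71*h^3 - 5.55*h^2 + 2.31*h - 1.19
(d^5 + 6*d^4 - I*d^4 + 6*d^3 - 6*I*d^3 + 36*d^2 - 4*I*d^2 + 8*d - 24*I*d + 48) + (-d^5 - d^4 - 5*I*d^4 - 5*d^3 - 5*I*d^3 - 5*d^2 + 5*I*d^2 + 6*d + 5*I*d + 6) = 5*d^4 - 6*I*d^4 + d^3 - 11*I*d^3 + 31*d^2 + I*d^2 + 14*d - 19*I*d + 54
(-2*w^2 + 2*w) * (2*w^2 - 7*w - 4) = -4*w^4 + 18*w^3 - 6*w^2 - 8*w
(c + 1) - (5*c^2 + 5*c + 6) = -5*c^2 - 4*c - 5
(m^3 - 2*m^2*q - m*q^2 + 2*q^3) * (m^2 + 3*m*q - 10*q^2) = m^5 + m^4*q - 17*m^3*q^2 + 19*m^2*q^3 + 16*m*q^4 - 20*q^5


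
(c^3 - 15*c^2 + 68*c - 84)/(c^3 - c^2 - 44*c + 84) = (c - 7)/(c + 7)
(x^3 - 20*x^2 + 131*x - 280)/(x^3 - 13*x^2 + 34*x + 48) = (x^2 - 12*x + 35)/(x^2 - 5*x - 6)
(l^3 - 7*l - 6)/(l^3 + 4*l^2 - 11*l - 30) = (l + 1)/(l + 5)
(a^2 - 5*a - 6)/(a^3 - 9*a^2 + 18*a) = (a + 1)/(a*(a - 3))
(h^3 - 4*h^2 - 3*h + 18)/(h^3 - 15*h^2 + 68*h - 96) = (h^2 - h - 6)/(h^2 - 12*h + 32)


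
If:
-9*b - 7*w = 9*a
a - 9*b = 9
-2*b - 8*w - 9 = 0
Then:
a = 1089/706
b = -585/706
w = -324/353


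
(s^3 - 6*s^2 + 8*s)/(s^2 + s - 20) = s*(s - 2)/(s + 5)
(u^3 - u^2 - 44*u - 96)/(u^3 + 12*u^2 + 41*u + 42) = (u^2 - 4*u - 32)/(u^2 + 9*u + 14)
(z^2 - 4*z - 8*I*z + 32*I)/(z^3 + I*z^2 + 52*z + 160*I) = (z - 4)/(z^2 + 9*I*z - 20)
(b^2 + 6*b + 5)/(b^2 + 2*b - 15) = (b + 1)/(b - 3)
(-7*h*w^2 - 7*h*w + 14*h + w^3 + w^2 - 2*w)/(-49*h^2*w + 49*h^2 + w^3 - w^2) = (w + 2)/(7*h + w)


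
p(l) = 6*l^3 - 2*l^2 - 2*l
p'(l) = 18*l^2 - 4*l - 2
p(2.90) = 123.71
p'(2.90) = 137.78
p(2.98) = 135.06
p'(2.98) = 145.93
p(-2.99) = -172.29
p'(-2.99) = 170.88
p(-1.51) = -22.20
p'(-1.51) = 45.08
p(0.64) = -0.53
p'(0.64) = 2.81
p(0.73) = -0.19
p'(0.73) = 4.67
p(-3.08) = -188.12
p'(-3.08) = 181.08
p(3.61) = 248.99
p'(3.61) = 218.14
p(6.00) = 1212.00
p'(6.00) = 622.00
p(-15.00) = -20670.00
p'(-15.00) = 4108.00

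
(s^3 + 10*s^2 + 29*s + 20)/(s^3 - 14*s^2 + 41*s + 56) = (s^2 + 9*s + 20)/(s^2 - 15*s + 56)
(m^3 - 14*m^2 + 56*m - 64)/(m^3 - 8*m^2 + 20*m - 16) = (m - 8)/(m - 2)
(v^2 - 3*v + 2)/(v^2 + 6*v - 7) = (v - 2)/(v + 7)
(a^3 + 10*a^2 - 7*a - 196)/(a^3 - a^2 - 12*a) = (a^2 + 14*a + 49)/(a*(a + 3))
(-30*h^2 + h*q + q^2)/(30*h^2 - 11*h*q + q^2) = (6*h + q)/(-6*h + q)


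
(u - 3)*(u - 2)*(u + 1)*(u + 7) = u^4 + 3*u^3 - 27*u^2 + 13*u + 42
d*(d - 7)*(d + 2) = d^3 - 5*d^2 - 14*d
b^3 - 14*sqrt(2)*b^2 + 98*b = b*(b - 7*sqrt(2))^2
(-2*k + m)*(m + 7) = -2*k*m - 14*k + m^2 + 7*m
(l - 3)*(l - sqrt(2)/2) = l^2 - 3*l - sqrt(2)*l/2 + 3*sqrt(2)/2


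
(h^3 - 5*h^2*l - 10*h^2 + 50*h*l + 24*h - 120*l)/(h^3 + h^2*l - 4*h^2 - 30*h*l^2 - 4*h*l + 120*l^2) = (h - 6)/(h + 6*l)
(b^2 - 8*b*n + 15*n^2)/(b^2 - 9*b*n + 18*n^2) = (b - 5*n)/(b - 6*n)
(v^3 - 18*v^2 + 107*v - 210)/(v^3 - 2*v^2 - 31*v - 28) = (v^2 - 11*v + 30)/(v^2 + 5*v + 4)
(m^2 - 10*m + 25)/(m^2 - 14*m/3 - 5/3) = 3*(m - 5)/(3*m + 1)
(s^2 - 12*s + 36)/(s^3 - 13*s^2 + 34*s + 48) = (s - 6)/(s^2 - 7*s - 8)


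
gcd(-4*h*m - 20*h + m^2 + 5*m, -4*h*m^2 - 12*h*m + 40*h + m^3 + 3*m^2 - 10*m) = 4*h*m + 20*h - m^2 - 5*m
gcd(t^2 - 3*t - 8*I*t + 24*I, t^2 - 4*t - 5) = 1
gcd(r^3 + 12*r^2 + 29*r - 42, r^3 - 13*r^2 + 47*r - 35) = r - 1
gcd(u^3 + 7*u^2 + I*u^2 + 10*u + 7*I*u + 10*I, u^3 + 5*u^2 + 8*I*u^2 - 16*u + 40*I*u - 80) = u + 5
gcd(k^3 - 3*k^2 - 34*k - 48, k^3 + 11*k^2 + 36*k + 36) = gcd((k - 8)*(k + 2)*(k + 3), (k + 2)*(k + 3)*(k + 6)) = k^2 + 5*k + 6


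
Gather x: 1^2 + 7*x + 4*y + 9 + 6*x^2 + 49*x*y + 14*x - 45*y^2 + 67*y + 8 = 6*x^2 + x*(49*y + 21) - 45*y^2 + 71*y + 18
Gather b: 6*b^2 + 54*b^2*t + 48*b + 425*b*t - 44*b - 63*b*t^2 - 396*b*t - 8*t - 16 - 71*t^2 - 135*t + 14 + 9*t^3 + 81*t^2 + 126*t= b^2*(54*t + 6) + b*(-63*t^2 + 29*t + 4) + 9*t^3 + 10*t^2 - 17*t - 2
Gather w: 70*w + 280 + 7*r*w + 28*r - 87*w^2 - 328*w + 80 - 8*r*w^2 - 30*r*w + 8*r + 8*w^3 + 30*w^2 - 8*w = 36*r + 8*w^3 + w^2*(-8*r - 57) + w*(-23*r - 266) + 360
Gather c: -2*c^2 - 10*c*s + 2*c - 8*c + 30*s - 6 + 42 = -2*c^2 + c*(-10*s - 6) + 30*s + 36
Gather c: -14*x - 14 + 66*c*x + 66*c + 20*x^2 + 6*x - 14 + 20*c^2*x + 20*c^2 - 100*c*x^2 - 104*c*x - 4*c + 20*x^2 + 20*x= c^2*(20*x + 20) + c*(-100*x^2 - 38*x + 62) + 40*x^2 + 12*x - 28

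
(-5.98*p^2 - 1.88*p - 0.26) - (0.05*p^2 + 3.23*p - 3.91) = -6.03*p^2 - 5.11*p + 3.65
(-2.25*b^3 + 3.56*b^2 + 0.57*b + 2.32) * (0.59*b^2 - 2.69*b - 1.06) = -1.3275*b^5 + 8.1529*b^4 - 6.8551*b^3 - 3.9381*b^2 - 6.845*b - 2.4592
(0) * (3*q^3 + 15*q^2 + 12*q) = 0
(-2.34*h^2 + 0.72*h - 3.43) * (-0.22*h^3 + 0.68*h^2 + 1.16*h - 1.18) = 0.5148*h^5 - 1.7496*h^4 - 1.4702*h^3 + 1.264*h^2 - 4.8284*h + 4.0474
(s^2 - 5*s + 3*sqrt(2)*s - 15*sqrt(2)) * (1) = s^2 - 5*s + 3*sqrt(2)*s - 15*sqrt(2)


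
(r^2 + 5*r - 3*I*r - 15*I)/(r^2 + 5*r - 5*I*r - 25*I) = (r - 3*I)/(r - 5*I)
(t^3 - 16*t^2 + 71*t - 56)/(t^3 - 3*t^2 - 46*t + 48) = (t - 7)/(t + 6)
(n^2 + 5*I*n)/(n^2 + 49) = n*(n + 5*I)/(n^2 + 49)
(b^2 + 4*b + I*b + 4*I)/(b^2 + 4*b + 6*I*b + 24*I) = (b + I)/(b + 6*I)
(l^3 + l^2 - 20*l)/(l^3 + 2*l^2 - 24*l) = (l + 5)/(l + 6)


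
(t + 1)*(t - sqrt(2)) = t^2 - sqrt(2)*t + t - sqrt(2)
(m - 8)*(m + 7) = m^2 - m - 56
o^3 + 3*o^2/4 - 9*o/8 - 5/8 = (o - 1)*(o + 1/2)*(o + 5/4)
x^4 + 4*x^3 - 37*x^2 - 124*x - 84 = (x - 6)*(x + 1)*(x + 2)*(x + 7)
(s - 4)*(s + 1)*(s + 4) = s^3 + s^2 - 16*s - 16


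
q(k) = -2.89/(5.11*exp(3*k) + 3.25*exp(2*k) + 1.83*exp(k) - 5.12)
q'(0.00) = 2.66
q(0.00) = -0.57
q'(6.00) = 0.00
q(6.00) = 0.00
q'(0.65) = 0.18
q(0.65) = -0.06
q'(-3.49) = 0.01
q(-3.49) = 0.57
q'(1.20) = 0.04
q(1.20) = -0.01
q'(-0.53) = 5.31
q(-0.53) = 1.54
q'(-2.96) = 0.01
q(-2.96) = 0.58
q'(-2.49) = 0.02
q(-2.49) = 0.58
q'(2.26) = 0.00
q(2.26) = -0.00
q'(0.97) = 0.07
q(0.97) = -0.02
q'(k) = -2.89*(-15.33*exp(3*k) - 6.5*exp(2*k) - 1.83*exp(k))/(5.11*exp(3*k) + 3.25*exp(2*k) + 1.83*exp(k) - 5.12)^2 = (44.3037*exp(2*k) + 18.785*exp(k) + 5.2887)*exp(k)/(5.11*exp(3*k) + 3.25*exp(2*k) + 1.83*exp(k) - 5.12)^2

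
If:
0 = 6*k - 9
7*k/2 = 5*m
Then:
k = 3/2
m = 21/20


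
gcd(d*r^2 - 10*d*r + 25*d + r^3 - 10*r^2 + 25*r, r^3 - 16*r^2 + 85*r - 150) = r^2 - 10*r + 25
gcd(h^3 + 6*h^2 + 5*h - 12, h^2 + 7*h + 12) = h^2 + 7*h + 12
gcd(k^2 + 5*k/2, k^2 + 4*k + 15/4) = k + 5/2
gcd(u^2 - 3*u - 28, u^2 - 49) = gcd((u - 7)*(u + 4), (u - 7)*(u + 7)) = u - 7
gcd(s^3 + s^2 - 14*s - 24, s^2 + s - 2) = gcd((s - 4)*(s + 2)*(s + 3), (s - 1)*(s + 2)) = s + 2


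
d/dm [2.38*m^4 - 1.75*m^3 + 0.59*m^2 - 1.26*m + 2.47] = 9.52*m^3 - 5.25*m^2 + 1.18*m - 1.26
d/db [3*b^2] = 6*b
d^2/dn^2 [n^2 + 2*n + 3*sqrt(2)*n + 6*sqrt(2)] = 2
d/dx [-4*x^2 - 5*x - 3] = -8*x - 5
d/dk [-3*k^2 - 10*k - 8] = -6*k - 10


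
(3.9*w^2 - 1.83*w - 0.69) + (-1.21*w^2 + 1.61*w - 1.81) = 2.69*w^2 - 0.22*w - 2.5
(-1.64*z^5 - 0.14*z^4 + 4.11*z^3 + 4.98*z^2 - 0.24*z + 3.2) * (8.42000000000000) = -13.8088*z^5 - 1.1788*z^4 + 34.6062*z^3 + 41.9316*z^2 - 2.0208*z + 26.944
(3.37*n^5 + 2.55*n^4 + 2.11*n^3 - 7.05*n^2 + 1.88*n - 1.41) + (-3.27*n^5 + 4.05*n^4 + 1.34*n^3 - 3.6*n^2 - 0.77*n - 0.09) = 0.1*n^5 + 6.6*n^4 + 3.45*n^3 - 10.65*n^2 + 1.11*n - 1.5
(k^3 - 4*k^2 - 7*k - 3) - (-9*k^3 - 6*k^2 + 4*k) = 10*k^3 + 2*k^2 - 11*k - 3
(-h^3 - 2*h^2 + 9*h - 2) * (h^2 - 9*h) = -h^5 + 7*h^4 + 27*h^3 - 83*h^2 + 18*h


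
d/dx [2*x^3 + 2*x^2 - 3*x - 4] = 6*x^2 + 4*x - 3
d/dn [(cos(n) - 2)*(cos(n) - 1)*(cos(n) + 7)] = (-3*cos(n)^2 - 8*cos(n) + 19)*sin(n)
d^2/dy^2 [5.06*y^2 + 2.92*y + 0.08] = 10.1200000000000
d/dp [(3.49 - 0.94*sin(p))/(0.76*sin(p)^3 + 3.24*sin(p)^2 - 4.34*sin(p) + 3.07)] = (1.4288*sin(p)^3 - 4.9116*sin(p)^2 - 22.6152*sin(p) + 12.2608)*cos(p)/(0.5776*sin(p)^6 + 4.9248*sin(p)^5 + 3.9008*sin(p)^4 - 23.4568*sin(p)^3 + 38.7292*sin(p)^2 - 26.6476*sin(p) + 9.4249)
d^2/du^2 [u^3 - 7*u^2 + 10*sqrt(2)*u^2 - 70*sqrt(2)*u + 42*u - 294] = 6*u - 14 + 20*sqrt(2)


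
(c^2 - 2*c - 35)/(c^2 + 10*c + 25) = (c - 7)/(c + 5)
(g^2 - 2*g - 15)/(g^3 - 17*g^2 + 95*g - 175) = (g + 3)/(g^2 - 12*g + 35)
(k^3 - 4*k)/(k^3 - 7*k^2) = (k^2 - 4)/(k*(k - 7))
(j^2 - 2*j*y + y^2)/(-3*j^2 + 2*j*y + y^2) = (-j + y)/(3*j + y)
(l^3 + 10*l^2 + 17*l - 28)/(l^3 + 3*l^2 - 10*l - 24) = (l^2 + 6*l - 7)/(l^2 - l - 6)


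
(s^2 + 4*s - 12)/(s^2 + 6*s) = (s - 2)/s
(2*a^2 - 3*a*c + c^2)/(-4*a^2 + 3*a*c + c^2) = (-2*a + c)/(4*a + c)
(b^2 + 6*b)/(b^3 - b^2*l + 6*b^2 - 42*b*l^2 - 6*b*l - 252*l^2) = b/(b^2 - b*l - 42*l^2)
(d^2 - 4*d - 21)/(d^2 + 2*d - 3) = (d - 7)/(d - 1)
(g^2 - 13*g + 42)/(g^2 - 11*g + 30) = (g - 7)/(g - 5)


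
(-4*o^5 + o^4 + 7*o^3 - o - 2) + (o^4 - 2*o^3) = -4*o^5 + 2*o^4 + 5*o^3 - o - 2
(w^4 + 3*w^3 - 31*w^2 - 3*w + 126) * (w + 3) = w^5 + 6*w^4 - 22*w^3 - 96*w^2 + 117*w + 378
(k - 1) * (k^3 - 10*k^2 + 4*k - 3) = k^4 - 11*k^3 + 14*k^2 - 7*k + 3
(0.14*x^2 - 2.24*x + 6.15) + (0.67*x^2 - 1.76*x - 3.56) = 0.81*x^2 - 4.0*x + 2.59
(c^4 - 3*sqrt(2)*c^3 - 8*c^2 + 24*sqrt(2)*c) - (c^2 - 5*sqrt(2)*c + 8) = c^4 - 3*sqrt(2)*c^3 - 9*c^2 + 29*sqrt(2)*c - 8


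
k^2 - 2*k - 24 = (k - 6)*(k + 4)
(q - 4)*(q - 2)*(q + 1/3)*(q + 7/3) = q^4 - 10*q^3/3 - 65*q^2/9 + 50*q/3 + 56/9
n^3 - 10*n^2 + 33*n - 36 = (n - 4)*(n - 3)^2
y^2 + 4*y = y*(y + 4)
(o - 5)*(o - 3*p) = o^2 - 3*o*p - 5*o + 15*p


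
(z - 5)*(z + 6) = z^2 + z - 30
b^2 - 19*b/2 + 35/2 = (b - 7)*(b - 5/2)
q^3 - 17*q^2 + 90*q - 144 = (q - 8)*(q - 6)*(q - 3)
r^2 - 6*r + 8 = (r - 4)*(r - 2)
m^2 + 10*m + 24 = (m + 4)*(m + 6)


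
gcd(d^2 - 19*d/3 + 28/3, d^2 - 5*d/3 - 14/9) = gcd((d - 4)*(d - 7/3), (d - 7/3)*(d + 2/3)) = d - 7/3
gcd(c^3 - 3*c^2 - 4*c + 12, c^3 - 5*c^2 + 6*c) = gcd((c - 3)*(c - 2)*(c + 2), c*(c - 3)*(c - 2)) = c^2 - 5*c + 6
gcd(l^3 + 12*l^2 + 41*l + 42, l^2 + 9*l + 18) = l + 3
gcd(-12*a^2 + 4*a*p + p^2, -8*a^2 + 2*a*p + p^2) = -2*a + p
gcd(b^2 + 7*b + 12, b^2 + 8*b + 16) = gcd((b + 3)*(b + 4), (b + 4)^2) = b + 4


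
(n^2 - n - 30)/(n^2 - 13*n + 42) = (n + 5)/(n - 7)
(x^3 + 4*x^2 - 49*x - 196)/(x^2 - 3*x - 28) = x + 7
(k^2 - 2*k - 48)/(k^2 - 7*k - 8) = (k + 6)/(k + 1)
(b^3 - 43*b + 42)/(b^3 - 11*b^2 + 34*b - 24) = (b + 7)/(b - 4)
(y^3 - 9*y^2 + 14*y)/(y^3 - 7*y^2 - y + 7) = y*(y - 2)/(y^2 - 1)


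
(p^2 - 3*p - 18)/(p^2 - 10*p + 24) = (p + 3)/(p - 4)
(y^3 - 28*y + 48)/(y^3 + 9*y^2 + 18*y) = (y^2 - 6*y + 8)/(y*(y + 3))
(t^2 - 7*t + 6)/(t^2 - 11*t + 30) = (t - 1)/(t - 5)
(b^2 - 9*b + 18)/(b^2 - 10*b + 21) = (b - 6)/(b - 7)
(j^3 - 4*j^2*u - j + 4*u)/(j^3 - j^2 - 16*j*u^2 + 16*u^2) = (j + 1)/(j + 4*u)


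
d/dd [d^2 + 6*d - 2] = 2*d + 6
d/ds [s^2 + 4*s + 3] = 2*s + 4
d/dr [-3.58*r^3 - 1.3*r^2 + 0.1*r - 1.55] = -10.74*r^2 - 2.6*r + 0.1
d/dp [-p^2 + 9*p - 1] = 9 - 2*p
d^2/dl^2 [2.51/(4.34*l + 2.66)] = 94.554712/(4.34*l + 2.66)^3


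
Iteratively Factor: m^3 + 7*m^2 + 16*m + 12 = (m + 2)*(m^2 + 5*m + 6) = (m + 2)^2*(m + 3)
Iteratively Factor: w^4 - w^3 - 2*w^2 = (w - 2)*(w^3 + w^2) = w*(w - 2)*(w^2 + w) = w*(w - 2)*(w + 1)*(w)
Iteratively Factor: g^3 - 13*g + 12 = (g - 1)*(g^2 + g - 12) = (g - 1)*(g + 4)*(g - 3)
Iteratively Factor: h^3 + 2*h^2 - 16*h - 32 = (h + 4)*(h^2 - 2*h - 8) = (h + 2)*(h + 4)*(h - 4)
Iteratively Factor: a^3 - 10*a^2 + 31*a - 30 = (a - 3)*(a^2 - 7*a + 10) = (a - 3)*(a - 2)*(a - 5)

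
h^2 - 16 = (h - 4)*(h + 4)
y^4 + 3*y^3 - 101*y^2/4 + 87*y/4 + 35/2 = (y - 5/2)*(y - 2)*(y + 1/2)*(y + 7)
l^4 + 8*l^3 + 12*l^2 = l^2*(l + 2)*(l + 6)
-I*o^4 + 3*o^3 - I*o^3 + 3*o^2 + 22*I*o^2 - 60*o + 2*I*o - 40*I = (o - 4)*(o + 5)*(o + 2*I)*(-I*o + 1)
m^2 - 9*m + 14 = (m - 7)*(m - 2)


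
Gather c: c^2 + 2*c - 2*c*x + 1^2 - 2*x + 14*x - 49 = c^2 + c*(2 - 2*x) + 12*x - 48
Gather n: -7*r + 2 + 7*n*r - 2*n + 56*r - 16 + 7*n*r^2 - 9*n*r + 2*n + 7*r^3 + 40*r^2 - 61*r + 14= n*(7*r^2 - 2*r) + 7*r^3 + 40*r^2 - 12*r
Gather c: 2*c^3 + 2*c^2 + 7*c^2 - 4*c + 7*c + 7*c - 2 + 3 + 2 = 2*c^3 + 9*c^2 + 10*c + 3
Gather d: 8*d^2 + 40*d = 8*d^2 + 40*d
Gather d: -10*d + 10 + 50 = 60 - 10*d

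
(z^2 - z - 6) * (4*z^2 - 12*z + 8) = 4*z^4 - 16*z^3 - 4*z^2 + 64*z - 48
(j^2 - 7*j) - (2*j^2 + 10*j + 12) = -j^2 - 17*j - 12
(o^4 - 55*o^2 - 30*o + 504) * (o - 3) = o^5 - 3*o^4 - 55*o^3 + 135*o^2 + 594*o - 1512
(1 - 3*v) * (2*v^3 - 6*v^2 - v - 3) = -6*v^4 + 20*v^3 - 3*v^2 + 8*v - 3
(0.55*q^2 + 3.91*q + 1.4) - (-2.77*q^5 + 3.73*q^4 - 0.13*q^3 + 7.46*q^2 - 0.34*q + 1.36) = 2.77*q^5 - 3.73*q^4 + 0.13*q^3 - 6.91*q^2 + 4.25*q + 0.0399999999999998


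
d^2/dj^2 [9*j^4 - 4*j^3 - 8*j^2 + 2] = 108*j^2 - 24*j - 16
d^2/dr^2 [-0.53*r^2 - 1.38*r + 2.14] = -1.06000000000000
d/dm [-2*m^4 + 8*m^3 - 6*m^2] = 4*m*(-2*m^2 + 6*m - 3)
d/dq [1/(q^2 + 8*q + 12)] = 2*(-q - 4)/(q^2 + 8*q + 12)^2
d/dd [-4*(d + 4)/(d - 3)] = 28/(d - 3)^2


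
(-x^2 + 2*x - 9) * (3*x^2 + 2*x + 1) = -3*x^4 + 4*x^3 - 24*x^2 - 16*x - 9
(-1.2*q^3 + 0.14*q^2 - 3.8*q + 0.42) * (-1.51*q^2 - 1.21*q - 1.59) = 1.812*q^5 + 1.2406*q^4 + 7.4766*q^3 + 3.7412*q^2 + 5.5338*q - 0.6678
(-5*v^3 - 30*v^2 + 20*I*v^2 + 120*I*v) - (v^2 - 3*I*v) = -5*v^3 - 31*v^2 + 20*I*v^2 + 123*I*v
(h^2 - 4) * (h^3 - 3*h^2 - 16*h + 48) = h^5 - 3*h^4 - 20*h^3 + 60*h^2 + 64*h - 192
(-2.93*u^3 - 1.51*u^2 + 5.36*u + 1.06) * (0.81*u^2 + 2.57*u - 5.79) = -2.3733*u^5 - 8.7532*u^4 + 17.4256*u^3 + 23.3767*u^2 - 28.3102*u - 6.1374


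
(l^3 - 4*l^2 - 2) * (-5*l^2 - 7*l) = -5*l^5 + 13*l^4 + 28*l^3 + 10*l^2 + 14*l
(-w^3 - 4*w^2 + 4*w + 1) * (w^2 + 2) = -w^5 - 4*w^4 + 2*w^3 - 7*w^2 + 8*w + 2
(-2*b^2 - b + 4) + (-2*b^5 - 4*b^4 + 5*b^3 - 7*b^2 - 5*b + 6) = -2*b^5 - 4*b^4 + 5*b^3 - 9*b^2 - 6*b + 10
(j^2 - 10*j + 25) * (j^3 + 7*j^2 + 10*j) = j^5 - 3*j^4 - 35*j^3 + 75*j^2 + 250*j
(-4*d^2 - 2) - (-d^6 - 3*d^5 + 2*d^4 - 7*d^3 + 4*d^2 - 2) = d^6 + 3*d^5 - 2*d^4 + 7*d^3 - 8*d^2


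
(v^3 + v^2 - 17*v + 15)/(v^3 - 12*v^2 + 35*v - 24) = (v + 5)/(v - 8)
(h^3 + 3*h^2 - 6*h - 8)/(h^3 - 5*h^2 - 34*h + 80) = (h^2 + 5*h + 4)/(h^2 - 3*h - 40)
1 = 1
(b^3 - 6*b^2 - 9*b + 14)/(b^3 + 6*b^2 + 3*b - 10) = (b - 7)/(b + 5)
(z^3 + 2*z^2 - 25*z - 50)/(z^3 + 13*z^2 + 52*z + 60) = (z - 5)/(z + 6)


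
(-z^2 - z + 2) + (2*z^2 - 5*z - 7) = z^2 - 6*z - 5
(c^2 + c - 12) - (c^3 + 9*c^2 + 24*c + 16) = -c^3 - 8*c^2 - 23*c - 28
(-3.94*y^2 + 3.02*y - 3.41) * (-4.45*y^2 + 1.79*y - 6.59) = 17.533*y^4 - 20.4916*y^3 + 46.5449*y^2 - 26.0057*y + 22.4719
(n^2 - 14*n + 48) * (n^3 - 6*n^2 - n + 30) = n^5 - 20*n^4 + 131*n^3 - 244*n^2 - 468*n + 1440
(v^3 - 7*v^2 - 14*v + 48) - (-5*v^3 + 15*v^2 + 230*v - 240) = 6*v^3 - 22*v^2 - 244*v + 288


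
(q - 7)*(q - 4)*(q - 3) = q^3 - 14*q^2 + 61*q - 84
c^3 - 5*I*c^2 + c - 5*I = (c - 5*I)*(c - I)*(c + I)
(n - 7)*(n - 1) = n^2 - 8*n + 7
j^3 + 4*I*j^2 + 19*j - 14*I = (j - 2*I)*(j - I)*(j + 7*I)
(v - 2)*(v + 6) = v^2 + 4*v - 12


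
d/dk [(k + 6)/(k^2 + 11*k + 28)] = (k^2 + 11*k - (k + 6)*(2*k + 11) + 28)/(k^2 + 11*k + 28)^2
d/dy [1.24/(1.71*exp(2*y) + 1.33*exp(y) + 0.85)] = (-4.2408*exp(y) - 1.6492)*exp(y)/(1.71*exp(2*y) + 1.33*exp(y) + 0.85)^2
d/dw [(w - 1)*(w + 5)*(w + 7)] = 3*w^2 + 22*w + 23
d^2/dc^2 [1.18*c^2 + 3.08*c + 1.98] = 2.36000000000000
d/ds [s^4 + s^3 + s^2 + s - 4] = 4*s^3 + 3*s^2 + 2*s + 1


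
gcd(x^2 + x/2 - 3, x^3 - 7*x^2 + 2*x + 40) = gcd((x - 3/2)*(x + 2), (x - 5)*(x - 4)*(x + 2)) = x + 2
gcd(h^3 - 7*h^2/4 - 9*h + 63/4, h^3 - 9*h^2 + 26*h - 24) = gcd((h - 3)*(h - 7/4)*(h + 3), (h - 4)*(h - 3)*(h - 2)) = h - 3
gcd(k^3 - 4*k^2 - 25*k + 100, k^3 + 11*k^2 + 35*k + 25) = k + 5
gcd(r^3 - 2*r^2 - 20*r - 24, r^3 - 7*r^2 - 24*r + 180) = r - 6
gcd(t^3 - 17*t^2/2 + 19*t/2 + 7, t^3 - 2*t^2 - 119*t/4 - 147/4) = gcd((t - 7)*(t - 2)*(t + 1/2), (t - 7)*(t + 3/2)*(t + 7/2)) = t - 7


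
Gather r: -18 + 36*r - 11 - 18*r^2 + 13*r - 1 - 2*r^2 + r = -20*r^2 + 50*r - 30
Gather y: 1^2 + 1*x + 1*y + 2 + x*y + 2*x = 3*x + y*(x + 1) + 3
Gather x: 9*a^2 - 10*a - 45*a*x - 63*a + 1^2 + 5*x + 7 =9*a^2 - 73*a + x*(5 - 45*a) + 8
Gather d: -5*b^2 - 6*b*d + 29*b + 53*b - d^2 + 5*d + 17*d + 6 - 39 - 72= -5*b^2 + 82*b - d^2 + d*(22 - 6*b) - 105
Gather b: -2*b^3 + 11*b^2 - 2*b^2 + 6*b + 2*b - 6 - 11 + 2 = -2*b^3 + 9*b^2 + 8*b - 15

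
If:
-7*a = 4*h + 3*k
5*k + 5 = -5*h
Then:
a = k/7 + 4/7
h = -k - 1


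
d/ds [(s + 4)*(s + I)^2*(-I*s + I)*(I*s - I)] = (s - 1)*(s + I)*(2*(s - 1)*(s + 4) + (s - 1)*(s + I) + 2*(s + 4)*(s + I))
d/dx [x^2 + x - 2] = 2*x + 1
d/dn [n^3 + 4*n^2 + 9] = n*(3*n + 8)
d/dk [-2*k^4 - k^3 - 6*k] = -8*k^3 - 3*k^2 - 6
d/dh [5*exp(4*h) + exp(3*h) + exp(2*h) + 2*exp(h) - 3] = (20*exp(3*h) + 3*exp(2*h) + 2*exp(h) + 2)*exp(h)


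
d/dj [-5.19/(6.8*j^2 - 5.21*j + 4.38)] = (70.584*j - 27.0399)/(6.8*j^2 - 5.21*j + 4.38)^2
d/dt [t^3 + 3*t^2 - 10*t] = 3*t^2 + 6*t - 10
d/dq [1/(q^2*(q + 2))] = (-3*q - 4)/(q^3*(q^2 + 4*q + 4))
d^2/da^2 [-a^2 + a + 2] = -2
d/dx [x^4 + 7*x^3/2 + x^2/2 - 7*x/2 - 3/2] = 4*x^3 + 21*x^2/2 + x - 7/2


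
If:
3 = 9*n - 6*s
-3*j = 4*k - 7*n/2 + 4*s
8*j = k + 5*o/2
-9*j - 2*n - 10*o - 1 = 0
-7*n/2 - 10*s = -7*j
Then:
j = -8/1691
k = 2271/6764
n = 454/1691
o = -133/890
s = -329/3382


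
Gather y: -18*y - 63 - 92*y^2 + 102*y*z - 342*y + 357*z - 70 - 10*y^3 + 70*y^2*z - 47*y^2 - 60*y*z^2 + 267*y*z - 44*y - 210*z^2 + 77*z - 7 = -10*y^3 + y^2*(70*z - 139) + y*(-60*z^2 + 369*z - 404) - 210*z^2 + 434*z - 140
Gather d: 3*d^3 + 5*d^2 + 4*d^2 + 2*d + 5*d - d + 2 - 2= 3*d^3 + 9*d^2 + 6*d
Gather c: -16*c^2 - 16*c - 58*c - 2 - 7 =-16*c^2 - 74*c - 9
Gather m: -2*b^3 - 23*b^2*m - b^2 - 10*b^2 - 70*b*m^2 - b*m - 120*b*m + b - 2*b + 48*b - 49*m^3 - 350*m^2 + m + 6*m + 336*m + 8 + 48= -2*b^3 - 11*b^2 + 47*b - 49*m^3 + m^2*(-70*b - 350) + m*(-23*b^2 - 121*b + 343) + 56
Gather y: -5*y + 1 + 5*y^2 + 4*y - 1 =5*y^2 - y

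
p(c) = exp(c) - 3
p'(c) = exp(c)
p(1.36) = 0.90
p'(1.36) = 3.90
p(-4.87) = -2.99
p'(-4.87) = 0.01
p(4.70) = 106.95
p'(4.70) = 109.95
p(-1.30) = -2.73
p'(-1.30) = 0.27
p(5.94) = 376.93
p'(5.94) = 379.93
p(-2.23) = -2.89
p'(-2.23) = 0.11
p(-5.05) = -2.99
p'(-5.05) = 0.01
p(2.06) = 4.85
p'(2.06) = 7.85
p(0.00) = -2.00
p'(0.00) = 1.00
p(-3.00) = -2.95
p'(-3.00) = 0.05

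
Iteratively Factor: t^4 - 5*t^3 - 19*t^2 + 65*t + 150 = (t - 5)*(t^3 - 19*t - 30) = (t - 5)^2*(t^2 + 5*t + 6) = (t - 5)^2*(t + 2)*(t + 3)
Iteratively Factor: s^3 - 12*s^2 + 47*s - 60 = (s - 4)*(s^2 - 8*s + 15) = (s - 5)*(s - 4)*(s - 3)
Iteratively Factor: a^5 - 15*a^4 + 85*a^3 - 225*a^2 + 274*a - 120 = (a - 5)*(a^4 - 10*a^3 + 35*a^2 - 50*a + 24) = (a - 5)*(a - 2)*(a^3 - 8*a^2 + 19*a - 12) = (a - 5)*(a - 3)*(a - 2)*(a^2 - 5*a + 4) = (a - 5)*(a - 3)*(a - 2)*(a - 1)*(a - 4)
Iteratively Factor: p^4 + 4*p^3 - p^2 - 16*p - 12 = (p + 3)*(p^3 + p^2 - 4*p - 4) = (p - 2)*(p + 3)*(p^2 + 3*p + 2) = (p - 2)*(p + 1)*(p + 3)*(p + 2)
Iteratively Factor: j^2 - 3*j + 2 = (j - 2)*(j - 1)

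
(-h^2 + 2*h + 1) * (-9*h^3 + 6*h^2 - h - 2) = 9*h^5 - 24*h^4 + 4*h^3 + 6*h^2 - 5*h - 2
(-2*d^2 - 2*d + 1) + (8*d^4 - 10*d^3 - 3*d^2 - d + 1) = 8*d^4 - 10*d^3 - 5*d^2 - 3*d + 2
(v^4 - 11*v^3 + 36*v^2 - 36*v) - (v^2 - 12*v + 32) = v^4 - 11*v^3 + 35*v^2 - 24*v - 32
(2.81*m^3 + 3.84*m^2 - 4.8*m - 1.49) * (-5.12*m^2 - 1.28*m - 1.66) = -14.3872*m^5 - 23.2576*m^4 + 14.9962*m^3 + 7.3984*m^2 + 9.8752*m + 2.4734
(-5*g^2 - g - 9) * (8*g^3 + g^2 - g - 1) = -40*g^5 - 13*g^4 - 68*g^3 - 3*g^2 + 10*g + 9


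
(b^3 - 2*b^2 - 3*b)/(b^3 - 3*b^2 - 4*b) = (b - 3)/(b - 4)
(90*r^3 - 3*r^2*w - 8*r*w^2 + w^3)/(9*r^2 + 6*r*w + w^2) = (30*r^2 - 11*r*w + w^2)/(3*r + w)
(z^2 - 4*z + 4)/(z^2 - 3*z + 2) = (z - 2)/(z - 1)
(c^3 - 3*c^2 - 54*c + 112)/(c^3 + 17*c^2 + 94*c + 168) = (c^2 - 10*c + 16)/(c^2 + 10*c + 24)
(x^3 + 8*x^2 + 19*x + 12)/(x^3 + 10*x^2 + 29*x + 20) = (x + 3)/(x + 5)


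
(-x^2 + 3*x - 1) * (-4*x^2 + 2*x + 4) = 4*x^4 - 14*x^3 + 6*x^2 + 10*x - 4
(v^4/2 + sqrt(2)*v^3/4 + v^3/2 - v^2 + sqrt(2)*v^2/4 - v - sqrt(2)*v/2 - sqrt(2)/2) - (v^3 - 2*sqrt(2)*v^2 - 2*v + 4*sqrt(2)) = v^4/2 - v^3/2 + sqrt(2)*v^3/4 - v^2 + 9*sqrt(2)*v^2/4 - sqrt(2)*v/2 + v - 9*sqrt(2)/2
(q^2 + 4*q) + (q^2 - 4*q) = 2*q^2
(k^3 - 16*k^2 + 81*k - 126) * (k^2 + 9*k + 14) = k^5 - 7*k^4 - 49*k^3 + 379*k^2 - 1764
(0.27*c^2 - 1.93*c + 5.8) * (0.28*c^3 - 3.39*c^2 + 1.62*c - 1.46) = 0.0756*c^5 - 1.4557*c^4 + 8.6041*c^3 - 23.1828*c^2 + 12.2138*c - 8.468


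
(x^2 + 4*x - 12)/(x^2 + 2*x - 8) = (x + 6)/(x + 4)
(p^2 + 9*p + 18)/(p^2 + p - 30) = (p + 3)/(p - 5)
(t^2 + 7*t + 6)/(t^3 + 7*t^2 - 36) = (t + 1)/(t^2 + t - 6)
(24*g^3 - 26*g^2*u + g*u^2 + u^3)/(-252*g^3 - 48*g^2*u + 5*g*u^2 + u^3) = (4*g^2 - 5*g*u + u^2)/(-42*g^2 - g*u + u^2)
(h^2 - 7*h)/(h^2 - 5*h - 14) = h/(h + 2)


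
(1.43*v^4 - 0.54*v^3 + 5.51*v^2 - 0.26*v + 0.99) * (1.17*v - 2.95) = 1.6731*v^5 - 4.8503*v^4 + 8.0397*v^3 - 16.5587*v^2 + 1.9253*v - 2.9205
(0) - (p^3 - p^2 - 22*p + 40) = -p^3 + p^2 + 22*p - 40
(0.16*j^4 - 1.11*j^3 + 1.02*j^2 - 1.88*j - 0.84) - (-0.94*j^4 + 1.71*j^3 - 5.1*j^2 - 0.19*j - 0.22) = 1.1*j^4 - 2.82*j^3 + 6.12*j^2 - 1.69*j - 0.62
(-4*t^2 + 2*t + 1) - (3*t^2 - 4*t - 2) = -7*t^2 + 6*t + 3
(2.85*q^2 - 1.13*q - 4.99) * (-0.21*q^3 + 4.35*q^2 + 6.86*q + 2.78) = -0.5985*q^5 + 12.6348*q^4 + 15.6834*q^3 - 21.5353*q^2 - 37.3728*q - 13.8722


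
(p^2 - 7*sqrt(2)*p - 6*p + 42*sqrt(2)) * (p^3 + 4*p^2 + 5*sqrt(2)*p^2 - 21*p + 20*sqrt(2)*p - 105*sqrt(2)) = p^5 - 2*sqrt(2)*p^4 - 2*p^4 - 115*p^3 + 4*sqrt(2)*p^3 + 90*sqrt(2)*p^2 + 266*p^2 - 252*sqrt(2)*p + 3150*p - 8820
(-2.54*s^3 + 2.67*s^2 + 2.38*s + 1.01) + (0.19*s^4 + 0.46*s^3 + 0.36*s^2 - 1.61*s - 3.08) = 0.19*s^4 - 2.08*s^3 + 3.03*s^2 + 0.77*s - 2.07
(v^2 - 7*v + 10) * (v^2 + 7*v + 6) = v^4 - 33*v^2 + 28*v + 60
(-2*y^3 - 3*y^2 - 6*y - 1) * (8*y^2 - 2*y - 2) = -16*y^5 - 20*y^4 - 38*y^3 + 10*y^2 + 14*y + 2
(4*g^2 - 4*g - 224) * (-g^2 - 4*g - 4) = -4*g^4 - 12*g^3 + 224*g^2 + 912*g + 896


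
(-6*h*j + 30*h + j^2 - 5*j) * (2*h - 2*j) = -12*h^2*j + 60*h^2 + 14*h*j^2 - 70*h*j - 2*j^3 + 10*j^2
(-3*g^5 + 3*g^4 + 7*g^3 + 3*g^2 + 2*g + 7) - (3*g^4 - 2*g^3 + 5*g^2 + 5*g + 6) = -3*g^5 + 9*g^3 - 2*g^2 - 3*g + 1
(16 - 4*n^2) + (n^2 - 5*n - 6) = -3*n^2 - 5*n + 10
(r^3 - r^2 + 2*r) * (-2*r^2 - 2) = -2*r^5 + 2*r^4 - 6*r^3 + 2*r^2 - 4*r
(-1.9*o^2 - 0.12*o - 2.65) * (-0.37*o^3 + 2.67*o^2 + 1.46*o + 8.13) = 0.703*o^5 - 5.0286*o^4 - 2.1139*o^3 - 22.6977*o^2 - 4.8446*o - 21.5445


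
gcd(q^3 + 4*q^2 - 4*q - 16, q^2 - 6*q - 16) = q + 2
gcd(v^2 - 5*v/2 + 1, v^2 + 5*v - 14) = v - 2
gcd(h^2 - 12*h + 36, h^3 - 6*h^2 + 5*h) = 1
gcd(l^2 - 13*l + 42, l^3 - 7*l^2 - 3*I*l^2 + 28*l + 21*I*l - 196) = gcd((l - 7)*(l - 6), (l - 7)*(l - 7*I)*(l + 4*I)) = l - 7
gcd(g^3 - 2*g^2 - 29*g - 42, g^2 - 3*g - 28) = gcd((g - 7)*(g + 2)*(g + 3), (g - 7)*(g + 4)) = g - 7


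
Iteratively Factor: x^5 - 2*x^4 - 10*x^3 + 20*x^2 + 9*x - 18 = (x + 3)*(x^4 - 5*x^3 + 5*x^2 + 5*x - 6) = (x - 3)*(x + 3)*(x^3 - 2*x^2 - x + 2) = (x - 3)*(x + 1)*(x + 3)*(x^2 - 3*x + 2) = (x - 3)*(x - 1)*(x + 1)*(x + 3)*(x - 2)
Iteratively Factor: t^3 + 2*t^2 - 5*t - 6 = (t + 1)*(t^2 + t - 6) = (t - 2)*(t + 1)*(t + 3)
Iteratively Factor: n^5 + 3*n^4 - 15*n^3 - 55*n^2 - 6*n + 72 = (n + 3)*(n^4 - 15*n^2 - 10*n + 24) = (n - 4)*(n + 3)*(n^3 + 4*n^2 + n - 6) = (n - 4)*(n + 2)*(n + 3)*(n^2 + 2*n - 3) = (n - 4)*(n + 2)*(n + 3)^2*(n - 1)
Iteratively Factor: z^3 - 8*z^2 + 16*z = (z)*(z^2 - 8*z + 16) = z*(z - 4)*(z - 4)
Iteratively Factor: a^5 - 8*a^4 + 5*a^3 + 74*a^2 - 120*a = (a - 4)*(a^4 - 4*a^3 - 11*a^2 + 30*a) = (a - 4)*(a - 2)*(a^3 - 2*a^2 - 15*a) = (a - 4)*(a - 2)*(a + 3)*(a^2 - 5*a) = a*(a - 4)*(a - 2)*(a + 3)*(a - 5)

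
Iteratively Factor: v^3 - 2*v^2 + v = (v)*(v^2 - 2*v + 1) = v*(v - 1)*(v - 1)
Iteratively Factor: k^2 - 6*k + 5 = (k - 5)*(k - 1)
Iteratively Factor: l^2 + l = (l + 1)*(l)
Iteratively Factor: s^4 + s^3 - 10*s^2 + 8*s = (s - 2)*(s^3 + 3*s^2 - 4*s) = (s - 2)*(s + 4)*(s^2 - s) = (s - 2)*(s - 1)*(s + 4)*(s)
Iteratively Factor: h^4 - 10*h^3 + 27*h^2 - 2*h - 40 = (h - 5)*(h^3 - 5*h^2 + 2*h + 8) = (h - 5)*(h + 1)*(h^2 - 6*h + 8) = (h - 5)*(h - 4)*(h + 1)*(h - 2)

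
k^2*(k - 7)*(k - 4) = k^4 - 11*k^3 + 28*k^2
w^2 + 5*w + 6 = (w + 2)*(w + 3)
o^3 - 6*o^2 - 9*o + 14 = (o - 7)*(o - 1)*(o + 2)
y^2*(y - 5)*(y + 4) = y^4 - y^3 - 20*y^2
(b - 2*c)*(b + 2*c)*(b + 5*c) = b^3 + 5*b^2*c - 4*b*c^2 - 20*c^3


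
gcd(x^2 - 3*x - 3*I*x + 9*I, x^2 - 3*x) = x - 3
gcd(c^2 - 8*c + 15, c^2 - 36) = 1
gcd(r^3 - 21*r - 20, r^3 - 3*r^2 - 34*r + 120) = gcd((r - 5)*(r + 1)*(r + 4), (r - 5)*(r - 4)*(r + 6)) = r - 5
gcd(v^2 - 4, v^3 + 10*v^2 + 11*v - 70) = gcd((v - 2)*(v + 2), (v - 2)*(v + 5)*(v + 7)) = v - 2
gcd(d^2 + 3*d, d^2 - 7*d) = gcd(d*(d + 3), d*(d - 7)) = d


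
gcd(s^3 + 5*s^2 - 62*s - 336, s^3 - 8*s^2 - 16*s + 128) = s - 8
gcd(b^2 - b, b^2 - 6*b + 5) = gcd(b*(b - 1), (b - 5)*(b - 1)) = b - 1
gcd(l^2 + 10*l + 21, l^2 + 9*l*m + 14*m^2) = 1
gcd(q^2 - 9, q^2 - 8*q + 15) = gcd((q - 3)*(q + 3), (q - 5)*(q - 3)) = q - 3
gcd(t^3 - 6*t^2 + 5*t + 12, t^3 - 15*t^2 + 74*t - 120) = t - 4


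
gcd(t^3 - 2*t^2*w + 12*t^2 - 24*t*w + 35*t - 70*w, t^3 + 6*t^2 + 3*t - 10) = t + 5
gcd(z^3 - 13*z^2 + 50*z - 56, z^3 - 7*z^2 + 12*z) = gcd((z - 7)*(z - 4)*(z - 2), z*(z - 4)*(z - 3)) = z - 4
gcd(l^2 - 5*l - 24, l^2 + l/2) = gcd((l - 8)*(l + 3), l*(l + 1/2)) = 1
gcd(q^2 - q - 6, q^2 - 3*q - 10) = q + 2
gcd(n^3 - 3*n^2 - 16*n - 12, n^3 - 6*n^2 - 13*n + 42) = 1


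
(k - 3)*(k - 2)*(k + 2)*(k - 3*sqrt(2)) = k^4 - 3*sqrt(2)*k^3 - 3*k^3 - 4*k^2 + 9*sqrt(2)*k^2 + 12*k + 12*sqrt(2)*k - 36*sqrt(2)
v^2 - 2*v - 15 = (v - 5)*(v + 3)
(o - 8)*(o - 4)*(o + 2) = o^3 - 10*o^2 + 8*o + 64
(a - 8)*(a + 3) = a^2 - 5*a - 24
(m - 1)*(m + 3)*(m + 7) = m^3 + 9*m^2 + 11*m - 21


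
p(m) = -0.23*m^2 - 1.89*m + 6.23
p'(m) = -0.46*m - 1.89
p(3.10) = -1.84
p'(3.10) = -3.32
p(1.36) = 3.23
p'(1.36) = -2.52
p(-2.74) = 9.68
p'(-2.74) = -0.63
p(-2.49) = 9.51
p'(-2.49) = -0.74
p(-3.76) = 10.08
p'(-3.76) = -0.16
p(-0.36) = 6.88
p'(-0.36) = -1.72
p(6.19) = -14.28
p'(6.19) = -4.74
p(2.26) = 0.78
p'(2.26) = -2.93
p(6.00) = -13.39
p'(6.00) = -4.65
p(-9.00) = 4.61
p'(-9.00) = 2.25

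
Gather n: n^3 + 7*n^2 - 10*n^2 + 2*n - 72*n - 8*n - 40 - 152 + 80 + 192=n^3 - 3*n^2 - 78*n + 80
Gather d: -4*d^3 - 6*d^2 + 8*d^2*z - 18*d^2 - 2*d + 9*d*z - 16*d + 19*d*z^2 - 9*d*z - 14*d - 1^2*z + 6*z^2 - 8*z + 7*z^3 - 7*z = -4*d^3 + d^2*(8*z - 24) + d*(19*z^2 - 32) + 7*z^3 + 6*z^2 - 16*z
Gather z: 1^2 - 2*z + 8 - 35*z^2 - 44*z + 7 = -35*z^2 - 46*z + 16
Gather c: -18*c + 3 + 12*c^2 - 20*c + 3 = 12*c^2 - 38*c + 6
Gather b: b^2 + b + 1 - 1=b^2 + b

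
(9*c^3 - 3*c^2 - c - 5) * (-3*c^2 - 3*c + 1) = -27*c^5 - 18*c^4 + 21*c^3 + 15*c^2 + 14*c - 5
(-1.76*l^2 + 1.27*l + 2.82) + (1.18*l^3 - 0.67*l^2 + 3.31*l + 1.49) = 1.18*l^3 - 2.43*l^2 + 4.58*l + 4.31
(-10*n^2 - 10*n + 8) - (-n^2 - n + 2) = -9*n^2 - 9*n + 6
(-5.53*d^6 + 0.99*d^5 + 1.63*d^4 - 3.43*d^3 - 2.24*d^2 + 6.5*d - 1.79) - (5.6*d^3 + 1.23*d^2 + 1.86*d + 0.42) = -5.53*d^6 + 0.99*d^5 + 1.63*d^4 - 9.03*d^3 - 3.47*d^2 + 4.64*d - 2.21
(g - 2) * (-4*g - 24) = -4*g^2 - 16*g + 48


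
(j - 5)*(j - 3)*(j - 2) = j^3 - 10*j^2 + 31*j - 30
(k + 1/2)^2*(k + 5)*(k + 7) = k^4 + 13*k^3 + 189*k^2/4 + 38*k + 35/4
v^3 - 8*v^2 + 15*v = v*(v - 5)*(v - 3)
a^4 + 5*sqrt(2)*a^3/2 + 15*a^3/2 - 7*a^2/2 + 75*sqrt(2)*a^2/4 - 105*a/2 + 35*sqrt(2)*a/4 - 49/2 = (a + 1/2)*(a + 7)*(a - sqrt(2))*(a + 7*sqrt(2)/2)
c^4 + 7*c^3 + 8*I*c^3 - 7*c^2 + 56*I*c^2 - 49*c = c*(c + 7)*(c + I)*(c + 7*I)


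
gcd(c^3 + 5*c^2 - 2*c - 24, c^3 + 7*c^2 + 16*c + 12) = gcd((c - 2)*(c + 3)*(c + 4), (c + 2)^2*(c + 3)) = c + 3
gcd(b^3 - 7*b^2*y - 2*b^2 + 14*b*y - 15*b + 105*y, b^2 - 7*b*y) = -b + 7*y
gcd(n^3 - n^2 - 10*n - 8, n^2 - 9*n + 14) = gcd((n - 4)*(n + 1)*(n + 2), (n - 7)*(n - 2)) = 1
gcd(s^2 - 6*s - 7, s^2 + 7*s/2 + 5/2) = s + 1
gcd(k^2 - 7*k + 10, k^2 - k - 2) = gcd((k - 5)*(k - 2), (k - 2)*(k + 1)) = k - 2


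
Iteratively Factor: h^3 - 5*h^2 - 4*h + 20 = (h - 5)*(h^2 - 4) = (h - 5)*(h + 2)*(h - 2)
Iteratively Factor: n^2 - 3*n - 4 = (n + 1)*(n - 4)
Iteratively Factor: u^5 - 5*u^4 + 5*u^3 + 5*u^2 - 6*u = (u + 1)*(u^4 - 6*u^3 + 11*u^2 - 6*u) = (u - 2)*(u + 1)*(u^3 - 4*u^2 + 3*u) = u*(u - 2)*(u + 1)*(u^2 - 4*u + 3) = u*(u - 2)*(u - 1)*(u + 1)*(u - 3)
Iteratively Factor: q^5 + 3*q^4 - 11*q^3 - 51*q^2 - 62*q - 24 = (q + 3)*(q^4 - 11*q^2 - 18*q - 8) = (q - 4)*(q + 3)*(q^3 + 4*q^2 + 5*q + 2) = (q - 4)*(q + 1)*(q + 3)*(q^2 + 3*q + 2) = (q - 4)*(q + 1)^2*(q + 3)*(q + 2)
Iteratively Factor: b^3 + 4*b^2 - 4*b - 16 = (b - 2)*(b^2 + 6*b + 8) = (b - 2)*(b + 2)*(b + 4)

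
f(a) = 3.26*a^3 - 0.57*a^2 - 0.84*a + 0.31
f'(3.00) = 83.76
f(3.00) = 80.68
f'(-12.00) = 1421.16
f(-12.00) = -5704.97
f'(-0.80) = 6.33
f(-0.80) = -1.05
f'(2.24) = 45.68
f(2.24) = 32.21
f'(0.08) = -0.87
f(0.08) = 0.24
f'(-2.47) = 61.64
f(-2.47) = -50.22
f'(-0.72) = 5.05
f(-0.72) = -0.60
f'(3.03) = 85.50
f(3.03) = 83.22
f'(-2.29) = 53.06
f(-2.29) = -39.90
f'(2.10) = 39.90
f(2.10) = 26.22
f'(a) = 9.78*a^2 - 1.14*a - 0.84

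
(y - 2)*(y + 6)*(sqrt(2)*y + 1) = sqrt(2)*y^3 + y^2 + 4*sqrt(2)*y^2 - 12*sqrt(2)*y + 4*y - 12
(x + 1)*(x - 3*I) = x^2 + x - 3*I*x - 3*I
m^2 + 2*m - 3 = (m - 1)*(m + 3)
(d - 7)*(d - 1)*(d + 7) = d^3 - d^2 - 49*d + 49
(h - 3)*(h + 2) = h^2 - h - 6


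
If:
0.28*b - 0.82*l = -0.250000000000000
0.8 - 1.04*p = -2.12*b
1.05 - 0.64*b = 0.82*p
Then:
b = 0.18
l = 0.37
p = 1.14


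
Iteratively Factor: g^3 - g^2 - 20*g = (g + 4)*(g^2 - 5*g) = g*(g + 4)*(g - 5)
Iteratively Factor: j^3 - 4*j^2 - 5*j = (j + 1)*(j^2 - 5*j) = j*(j + 1)*(j - 5)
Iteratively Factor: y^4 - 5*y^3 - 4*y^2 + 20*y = (y - 5)*(y^3 - 4*y) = (y - 5)*(y + 2)*(y^2 - 2*y) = y*(y - 5)*(y + 2)*(y - 2)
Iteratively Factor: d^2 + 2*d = (d + 2)*(d)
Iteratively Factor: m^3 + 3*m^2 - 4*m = (m)*(m^2 + 3*m - 4) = m*(m - 1)*(m + 4)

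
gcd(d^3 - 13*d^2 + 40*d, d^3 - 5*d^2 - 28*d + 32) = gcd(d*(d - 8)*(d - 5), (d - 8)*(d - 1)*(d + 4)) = d - 8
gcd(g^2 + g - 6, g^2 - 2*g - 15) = g + 3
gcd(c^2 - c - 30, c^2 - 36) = c - 6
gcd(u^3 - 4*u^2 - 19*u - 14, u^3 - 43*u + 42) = 1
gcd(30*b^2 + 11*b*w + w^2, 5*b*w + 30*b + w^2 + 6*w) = 5*b + w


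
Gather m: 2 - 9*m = 2 - 9*m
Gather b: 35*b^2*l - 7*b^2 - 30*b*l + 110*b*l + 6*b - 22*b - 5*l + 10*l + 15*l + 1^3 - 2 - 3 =b^2*(35*l - 7) + b*(80*l - 16) + 20*l - 4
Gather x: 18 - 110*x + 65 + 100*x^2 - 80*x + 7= 100*x^2 - 190*x + 90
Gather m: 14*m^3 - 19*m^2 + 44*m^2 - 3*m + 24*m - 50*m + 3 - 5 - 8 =14*m^3 + 25*m^2 - 29*m - 10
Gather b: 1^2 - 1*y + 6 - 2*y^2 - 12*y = -2*y^2 - 13*y + 7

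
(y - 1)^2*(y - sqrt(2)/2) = y^3 - 2*y^2 - sqrt(2)*y^2/2 + y + sqrt(2)*y - sqrt(2)/2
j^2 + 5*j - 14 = (j - 2)*(j + 7)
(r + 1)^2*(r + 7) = r^3 + 9*r^2 + 15*r + 7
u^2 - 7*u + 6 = (u - 6)*(u - 1)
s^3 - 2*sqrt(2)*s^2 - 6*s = s*(s - 3*sqrt(2))*(s + sqrt(2))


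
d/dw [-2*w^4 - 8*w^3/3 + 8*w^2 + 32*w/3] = -8*w^3 - 8*w^2 + 16*w + 32/3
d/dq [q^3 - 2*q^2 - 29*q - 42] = 3*q^2 - 4*q - 29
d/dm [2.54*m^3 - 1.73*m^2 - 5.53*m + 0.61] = 7.62*m^2 - 3.46*m - 5.53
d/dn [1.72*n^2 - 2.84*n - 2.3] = 3.44*n - 2.84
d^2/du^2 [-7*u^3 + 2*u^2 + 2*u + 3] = 4 - 42*u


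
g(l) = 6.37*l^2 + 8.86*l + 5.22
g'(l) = 12.74*l + 8.86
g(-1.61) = 7.47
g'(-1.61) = -11.65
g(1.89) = 44.72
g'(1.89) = 32.94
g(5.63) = 257.01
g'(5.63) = 80.59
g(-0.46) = 2.49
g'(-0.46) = 3.00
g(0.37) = 9.37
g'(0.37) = 13.57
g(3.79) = 130.30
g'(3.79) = 57.14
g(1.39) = 29.84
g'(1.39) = 26.57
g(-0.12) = 4.25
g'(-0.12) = 7.33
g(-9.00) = 441.45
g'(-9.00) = -105.80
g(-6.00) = 181.38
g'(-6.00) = -67.58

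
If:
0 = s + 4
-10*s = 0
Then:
No Solution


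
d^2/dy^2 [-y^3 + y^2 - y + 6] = 2 - 6*y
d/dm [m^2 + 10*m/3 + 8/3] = 2*m + 10/3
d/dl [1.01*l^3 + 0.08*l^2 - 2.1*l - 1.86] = 3.03*l^2 + 0.16*l - 2.1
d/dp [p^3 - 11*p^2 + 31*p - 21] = 3*p^2 - 22*p + 31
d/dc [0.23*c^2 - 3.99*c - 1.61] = 0.46*c - 3.99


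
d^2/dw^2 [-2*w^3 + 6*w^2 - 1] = 12 - 12*w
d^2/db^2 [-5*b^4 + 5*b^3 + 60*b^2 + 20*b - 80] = -60*b^2 + 30*b + 120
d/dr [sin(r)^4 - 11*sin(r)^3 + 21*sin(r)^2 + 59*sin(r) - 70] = (4*sin(r)^3 - 33*sin(r)^2 + 42*sin(r) + 59)*cos(r)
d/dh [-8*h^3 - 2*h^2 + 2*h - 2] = -24*h^2 - 4*h + 2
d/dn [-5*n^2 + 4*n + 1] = 4 - 10*n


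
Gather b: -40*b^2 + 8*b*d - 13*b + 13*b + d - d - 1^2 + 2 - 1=-40*b^2 + 8*b*d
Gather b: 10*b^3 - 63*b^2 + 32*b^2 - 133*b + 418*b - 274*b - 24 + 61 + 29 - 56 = 10*b^3 - 31*b^2 + 11*b + 10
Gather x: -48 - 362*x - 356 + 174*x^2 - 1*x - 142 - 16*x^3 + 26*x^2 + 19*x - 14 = -16*x^3 + 200*x^2 - 344*x - 560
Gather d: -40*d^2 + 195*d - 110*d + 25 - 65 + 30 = -40*d^2 + 85*d - 10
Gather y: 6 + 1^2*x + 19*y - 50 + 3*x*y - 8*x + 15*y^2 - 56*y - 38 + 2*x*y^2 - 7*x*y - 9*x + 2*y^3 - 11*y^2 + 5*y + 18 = -16*x + 2*y^3 + y^2*(2*x + 4) + y*(-4*x - 32) - 64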